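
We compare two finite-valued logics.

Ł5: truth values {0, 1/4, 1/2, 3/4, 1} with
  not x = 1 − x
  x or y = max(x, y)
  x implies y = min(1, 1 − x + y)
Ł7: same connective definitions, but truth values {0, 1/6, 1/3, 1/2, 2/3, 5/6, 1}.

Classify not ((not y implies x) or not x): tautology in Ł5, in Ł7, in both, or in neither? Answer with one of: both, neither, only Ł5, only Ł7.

In Ł5: at x = 0, y = 0 the value is 0 — not a tautology.
In Ł7: at x = 0, y = 0 the value is 0 — not a tautology.

neither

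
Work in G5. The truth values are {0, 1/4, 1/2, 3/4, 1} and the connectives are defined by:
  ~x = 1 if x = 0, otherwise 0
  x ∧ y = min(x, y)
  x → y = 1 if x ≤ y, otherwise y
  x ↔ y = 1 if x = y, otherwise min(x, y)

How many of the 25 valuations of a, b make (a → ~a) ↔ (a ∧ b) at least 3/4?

4

value 1: 4 assignments (counts)
value 0: 21 assignments
So 4 of the 25 assignments meet the threshold.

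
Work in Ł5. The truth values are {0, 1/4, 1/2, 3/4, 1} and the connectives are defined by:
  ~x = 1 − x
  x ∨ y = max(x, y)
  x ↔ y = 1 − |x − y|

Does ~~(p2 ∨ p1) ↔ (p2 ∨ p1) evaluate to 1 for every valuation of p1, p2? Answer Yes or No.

At p1 = 1/4, p2 = 0, for instance:
p2 ∨ p1 = 0 ∨ 1/4 = 1/4
~(p2 ∨ p1) = ~1/4 = 3/4
~~(p2 ∨ p1) = ~3/4 = 1/4
~~(p2 ∨ p1) ↔ (p2 ∨ p1) = 1/4 ↔ 1/4 = 1
and checking the remaining 24 assignments likewise gives ≥ 1 in every case.

Yes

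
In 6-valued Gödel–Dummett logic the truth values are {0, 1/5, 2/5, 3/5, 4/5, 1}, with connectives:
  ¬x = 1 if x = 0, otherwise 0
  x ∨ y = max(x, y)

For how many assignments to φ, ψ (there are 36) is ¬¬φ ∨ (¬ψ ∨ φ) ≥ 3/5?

31

value 1: 31 assignments (counts)
value 0: 5 assignments
So 31 of the 36 assignments meet the threshold.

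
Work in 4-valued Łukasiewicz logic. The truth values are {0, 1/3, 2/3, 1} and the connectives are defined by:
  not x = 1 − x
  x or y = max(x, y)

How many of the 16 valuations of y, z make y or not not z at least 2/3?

12

y = 0, z = 0 ↦ 0  <
y = 0, z = 1/3 ↦ 1/3  <
y = 0, z = 2/3 ↦ 2/3  ≥
y = 0, z = 1 ↦ 1  ≥
y = 1/3, z = 0 ↦ 1/3  <
y = 1/3, z = 1/3 ↦ 1/3  <
y = 1/3, z = 2/3 ↦ 2/3  ≥
y = 1/3, z = 1 ↦ 1  ≥
y = 2/3, z = 0 ↦ 2/3  ≥
y = 2/3, z = 1/3 ↦ 2/3  ≥
y = 2/3, z = 2/3 ↦ 2/3  ≥
y = 2/3, z = 1 ↦ 1  ≥
y = 1, z = 0 ↦ 1  ≥
y = 1, z = 1/3 ↦ 1  ≥
y = 1, z = 2/3 ↦ 1  ≥
y = 1, z = 1 ↦ 1  ≥
So 12 of the 16 assignments meet the threshold.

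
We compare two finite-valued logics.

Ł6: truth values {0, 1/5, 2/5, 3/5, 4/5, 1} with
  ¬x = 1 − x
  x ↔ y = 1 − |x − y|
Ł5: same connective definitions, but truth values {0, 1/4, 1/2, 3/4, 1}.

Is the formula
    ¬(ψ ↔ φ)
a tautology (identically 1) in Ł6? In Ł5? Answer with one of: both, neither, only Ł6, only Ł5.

In Ł6: at φ = 0, ψ = 0 the value is 0 — not a tautology.
In Ł5: at φ = 0, ψ = 0 the value is 0 — not a tautology.

neither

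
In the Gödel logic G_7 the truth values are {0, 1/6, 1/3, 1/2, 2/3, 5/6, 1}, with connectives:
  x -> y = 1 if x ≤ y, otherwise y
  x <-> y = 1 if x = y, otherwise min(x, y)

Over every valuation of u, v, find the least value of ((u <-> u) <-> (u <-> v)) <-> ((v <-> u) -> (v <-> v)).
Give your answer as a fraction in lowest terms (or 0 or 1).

0

Take u = 0, v = 1/6:
u <-> u = 0 <-> 0 = 1
u <-> v = 0 <-> 1/6 = 0
(u <-> u) <-> (u <-> v) = 1 <-> 0 = 0
v <-> u = 1/6 <-> 0 = 0
v <-> v = 1/6 <-> 1/6 = 1
(v <-> u) -> (v <-> v) = 0 -> 1 = 1
((u <-> u) <-> (u <-> v)) <-> ((v <-> u) -> (v <-> v)) = 0 <-> 1 = 0
No assignment yields a value below 0, so this is the minimum.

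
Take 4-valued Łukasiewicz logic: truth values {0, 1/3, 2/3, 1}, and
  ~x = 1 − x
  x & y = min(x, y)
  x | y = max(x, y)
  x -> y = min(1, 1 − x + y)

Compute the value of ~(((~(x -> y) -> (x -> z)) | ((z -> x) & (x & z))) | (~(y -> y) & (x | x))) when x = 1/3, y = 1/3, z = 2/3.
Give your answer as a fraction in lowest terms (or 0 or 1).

0

x -> y = 1/3 -> 1/3 = 1
~(x -> y) = ~1 = 0
x -> z = 1/3 -> 2/3 = 1
~(x -> y) -> (x -> z) = 0 -> 1 = 1
z -> x = 2/3 -> 1/3 = 2/3
x & z = 1/3 & 2/3 = 1/3
(z -> x) & (x & z) = 2/3 & 1/3 = 1/3
(~(x -> y) -> (x -> z)) | ((z -> x) & (x & z)) = 1 | 1/3 = 1
y -> y = 1/3 -> 1/3 = 1
~(y -> y) = ~1 = 0
x | x = 1/3 | 1/3 = 1/3
~(y -> y) & (x | x) = 0 & 1/3 = 0
((~(x -> y) -> (x -> z)) | ((z -> x) & (x & z))) | (~(y -> y) & (x | x)) = 1 | 0 = 1
~(((~(x -> y) -> (x -> z)) | ((z -> x) & (x & z))) | (~(y -> y) & (x | x))) = ~1 = 0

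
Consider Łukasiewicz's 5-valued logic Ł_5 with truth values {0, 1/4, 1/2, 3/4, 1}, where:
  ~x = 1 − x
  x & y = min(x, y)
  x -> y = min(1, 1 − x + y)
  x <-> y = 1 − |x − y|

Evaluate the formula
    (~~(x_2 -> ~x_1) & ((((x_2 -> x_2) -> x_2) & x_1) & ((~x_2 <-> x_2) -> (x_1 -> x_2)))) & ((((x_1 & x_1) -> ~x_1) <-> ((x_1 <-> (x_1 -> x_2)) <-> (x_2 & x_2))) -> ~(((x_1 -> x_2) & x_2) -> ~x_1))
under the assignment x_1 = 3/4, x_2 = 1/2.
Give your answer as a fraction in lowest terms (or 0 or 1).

~x_1 = ~3/4 = 1/4
x_2 -> ~x_1 = 1/2 -> 1/4 = 3/4
~(x_2 -> ~x_1) = ~3/4 = 1/4
~~(x_2 -> ~x_1) = ~1/4 = 3/4
x_2 -> x_2 = 1/2 -> 1/2 = 1
(x_2 -> x_2) -> x_2 = 1 -> 1/2 = 1/2
((x_2 -> x_2) -> x_2) & x_1 = 1/2 & 3/4 = 1/2
~x_2 = ~1/2 = 1/2
~x_2 <-> x_2 = 1/2 <-> 1/2 = 1
x_1 -> x_2 = 3/4 -> 1/2 = 3/4
(~x_2 <-> x_2) -> (x_1 -> x_2) = 1 -> 3/4 = 3/4
(((x_2 -> x_2) -> x_2) & x_1) & ((~x_2 <-> x_2) -> (x_1 -> x_2)) = 1/2 & 3/4 = 1/2
~~(x_2 -> ~x_1) & ((((x_2 -> x_2) -> x_2) & x_1) & ((~x_2 <-> x_2) -> (x_1 -> x_2))) = 3/4 & 1/2 = 1/2
x_1 & x_1 = 3/4 & 3/4 = 3/4
~x_1 = ~3/4 = 1/4
(x_1 & x_1) -> ~x_1 = 3/4 -> 1/4 = 1/2
x_1 -> x_2 = 3/4 -> 1/2 = 3/4
x_1 <-> (x_1 -> x_2) = 3/4 <-> 3/4 = 1
x_2 & x_2 = 1/2 & 1/2 = 1/2
(x_1 <-> (x_1 -> x_2)) <-> (x_2 & x_2) = 1 <-> 1/2 = 1/2
((x_1 & x_1) -> ~x_1) <-> ((x_1 <-> (x_1 -> x_2)) <-> (x_2 & x_2)) = 1/2 <-> 1/2 = 1
x_1 -> x_2 = 3/4 -> 1/2 = 3/4
(x_1 -> x_2) & x_2 = 3/4 & 1/2 = 1/2
~x_1 = ~3/4 = 1/4
((x_1 -> x_2) & x_2) -> ~x_1 = 1/2 -> 1/4 = 3/4
~(((x_1 -> x_2) & x_2) -> ~x_1) = ~3/4 = 1/4
(((x_1 & x_1) -> ~x_1) <-> ((x_1 <-> (x_1 -> x_2)) <-> (x_2 & x_2))) -> ~(((x_1 -> x_2) & x_2) -> ~x_1) = 1 -> 1/4 = 1/4
(~~(x_2 -> ~x_1) & ((((x_2 -> x_2) -> x_2) & x_1) & ((~x_2 <-> x_2) -> (x_1 -> x_2)))) & ((((x_1 & x_1) -> ~x_1) <-> ((x_1 <-> (x_1 -> x_2)) <-> (x_2 & x_2))) -> ~(((x_1 -> x_2) & x_2) -> ~x_1)) = 1/2 & 1/4 = 1/4

1/4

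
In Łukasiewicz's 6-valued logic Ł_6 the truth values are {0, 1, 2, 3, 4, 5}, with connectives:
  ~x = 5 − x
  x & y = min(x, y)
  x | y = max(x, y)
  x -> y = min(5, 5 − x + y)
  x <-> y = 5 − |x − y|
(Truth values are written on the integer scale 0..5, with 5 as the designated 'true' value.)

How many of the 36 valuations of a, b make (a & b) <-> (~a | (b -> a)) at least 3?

12

value 5: 3 assignments (counts)
value 4: 5 assignments (counts)
value 3: 4 assignments (counts)
value 2: 8 assignments
value 1: 5 assignments
value 0: 11 assignments
So 12 of the 36 assignments meet the threshold.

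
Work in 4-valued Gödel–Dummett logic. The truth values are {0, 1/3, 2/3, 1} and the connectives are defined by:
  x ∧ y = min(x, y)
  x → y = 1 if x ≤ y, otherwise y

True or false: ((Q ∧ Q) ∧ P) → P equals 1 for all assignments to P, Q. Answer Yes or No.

Yes

P = 0, Q = 0 ↦ 1
P = 0, Q = 1/3 ↦ 1
P = 0, Q = 2/3 ↦ 1
P = 0, Q = 1 ↦ 1
P = 1/3, Q = 0 ↦ 1
P = 1/3, Q = 1/3 ↦ 1
P = 1/3, Q = 2/3 ↦ 1
P = 1/3, Q = 1 ↦ 1
P = 2/3, Q = 0 ↦ 1
P = 2/3, Q = 1/3 ↦ 1
P = 2/3, Q = 2/3 ↦ 1
P = 2/3, Q = 1 ↦ 1
P = 1, Q = 0 ↦ 1
P = 1, Q = 1/3 ↦ 1
P = 1, Q = 2/3 ↦ 1
P = 1, Q = 1 ↦ 1
Every assignment gives a value ≥ 1.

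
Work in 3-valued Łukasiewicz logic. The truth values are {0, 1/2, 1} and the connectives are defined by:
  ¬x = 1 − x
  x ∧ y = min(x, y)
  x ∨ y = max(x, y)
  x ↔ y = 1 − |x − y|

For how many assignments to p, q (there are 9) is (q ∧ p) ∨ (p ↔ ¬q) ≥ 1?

p = 0, q = 0 ↦ 0  <
p = 0, q = 1/2 ↦ 1/2  <
p = 0, q = 1 ↦ 1  ≥
p = 1/2, q = 0 ↦ 1/2  <
p = 1/2, q = 1/2 ↦ 1  ≥
p = 1/2, q = 1 ↦ 1/2  <
p = 1, q = 0 ↦ 1  ≥
p = 1, q = 1/2 ↦ 1/2  <
p = 1, q = 1 ↦ 1  ≥
So 4 of the 9 assignments meet the threshold.

4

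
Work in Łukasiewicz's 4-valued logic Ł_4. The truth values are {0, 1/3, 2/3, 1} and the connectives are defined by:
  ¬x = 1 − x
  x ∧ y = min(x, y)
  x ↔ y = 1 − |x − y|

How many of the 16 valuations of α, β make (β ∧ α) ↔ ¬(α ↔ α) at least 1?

7

α = 0, β = 0 ↦ 1  ≥
α = 0, β = 1/3 ↦ 1  ≥
α = 0, β = 2/3 ↦ 1  ≥
α = 0, β = 1 ↦ 1  ≥
α = 1/3, β = 0 ↦ 1  ≥
α = 1/3, β = 1/3 ↦ 2/3  <
α = 1/3, β = 2/3 ↦ 2/3  <
α = 1/3, β = 1 ↦ 2/3  <
α = 2/3, β = 0 ↦ 1  ≥
α = 2/3, β = 1/3 ↦ 2/3  <
α = 2/3, β = 2/3 ↦ 1/3  <
α = 2/3, β = 1 ↦ 1/3  <
α = 1, β = 0 ↦ 1  ≥
α = 1, β = 1/3 ↦ 2/3  <
α = 1, β = 2/3 ↦ 1/3  <
α = 1, β = 1 ↦ 0  <
So 7 of the 16 assignments meet the threshold.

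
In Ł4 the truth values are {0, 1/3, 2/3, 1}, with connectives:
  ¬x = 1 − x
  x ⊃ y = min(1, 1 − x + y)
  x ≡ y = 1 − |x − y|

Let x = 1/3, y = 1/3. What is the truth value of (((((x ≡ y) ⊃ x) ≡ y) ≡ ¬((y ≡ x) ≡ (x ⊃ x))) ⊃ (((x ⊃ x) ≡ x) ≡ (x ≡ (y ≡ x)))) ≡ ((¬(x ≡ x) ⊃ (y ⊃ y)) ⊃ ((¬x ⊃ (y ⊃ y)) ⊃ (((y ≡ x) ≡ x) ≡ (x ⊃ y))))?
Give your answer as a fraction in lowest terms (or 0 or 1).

x ≡ y = 1/3 ≡ 1/3 = 1
(x ≡ y) ⊃ x = 1 ⊃ 1/3 = 1/3
((x ≡ y) ⊃ x) ≡ y = 1/3 ≡ 1/3 = 1
y ≡ x = 1/3 ≡ 1/3 = 1
x ⊃ x = 1/3 ⊃ 1/3 = 1
(y ≡ x) ≡ (x ⊃ x) = 1 ≡ 1 = 1
¬((y ≡ x) ≡ (x ⊃ x)) = ¬1 = 0
(((x ≡ y) ⊃ x) ≡ y) ≡ ¬((y ≡ x) ≡ (x ⊃ x)) = 1 ≡ 0 = 0
x ⊃ x = 1/3 ⊃ 1/3 = 1
(x ⊃ x) ≡ x = 1 ≡ 1/3 = 1/3
y ≡ x = 1/3 ≡ 1/3 = 1
x ≡ (y ≡ x) = 1/3 ≡ 1 = 1/3
((x ⊃ x) ≡ x) ≡ (x ≡ (y ≡ x)) = 1/3 ≡ 1/3 = 1
((((x ≡ y) ⊃ x) ≡ y) ≡ ¬((y ≡ x) ≡ (x ⊃ x))) ⊃ (((x ⊃ x) ≡ x) ≡ (x ≡ (y ≡ x))) = 0 ⊃ 1 = 1
x ≡ x = 1/3 ≡ 1/3 = 1
¬(x ≡ x) = ¬1 = 0
y ⊃ y = 1/3 ⊃ 1/3 = 1
¬(x ≡ x) ⊃ (y ⊃ y) = 0 ⊃ 1 = 1
¬x = ¬1/3 = 2/3
y ⊃ y = 1/3 ⊃ 1/3 = 1
¬x ⊃ (y ⊃ y) = 2/3 ⊃ 1 = 1
y ≡ x = 1/3 ≡ 1/3 = 1
(y ≡ x) ≡ x = 1 ≡ 1/3 = 1/3
x ⊃ y = 1/3 ⊃ 1/3 = 1
((y ≡ x) ≡ x) ≡ (x ⊃ y) = 1/3 ≡ 1 = 1/3
(¬x ⊃ (y ⊃ y)) ⊃ (((y ≡ x) ≡ x) ≡ (x ⊃ y)) = 1 ⊃ 1/3 = 1/3
(¬(x ≡ x) ⊃ (y ⊃ y)) ⊃ ((¬x ⊃ (y ⊃ y)) ⊃ (((y ≡ x) ≡ x) ≡ (x ⊃ y))) = 1 ⊃ 1/3 = 1/3
(((((x ≡ y) ⊃ x) ≡ y) ≡ ¬((y ≡ x) ≡ (x ⊃ x))) ⊃ (((x ⊃ x) ≡ x) ≡ (x ≡ (y ≡ x)))) ≡ ((¬(x ≡ x) ⊃ (y ⊃ y)) ⊃ ((¬x ⊃ (y ⊃ y)) ⊃ (((y ≡ x) ≡ x) ≡ (x ⊃ y)))) = 1 ≡ 1/3 = 1/3

1/3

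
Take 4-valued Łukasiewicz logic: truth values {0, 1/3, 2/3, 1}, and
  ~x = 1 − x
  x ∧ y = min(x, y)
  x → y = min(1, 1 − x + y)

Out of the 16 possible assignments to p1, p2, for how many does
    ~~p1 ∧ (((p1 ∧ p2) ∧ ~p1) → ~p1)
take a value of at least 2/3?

p1 = 0, p2 = 0 ↦ 0  <
p1 = 0, p2 = 1/3 ↦ 0  <
p1 = 0, p2 = 2/3 ↦ 0  <
p1 = 0, p2 = 1 ↦ 0  <
p1 = 1/3, p2 = 0 ↦ 1/3  <
p1 = 1/3, p2 = 1/3 ↦ 1/3  <
p1 = 1/3, p2 = 2/3 ↦ 1/3  <
p1 = 1/3, p2 = 1 ↦ 1/3  <
p1 = 2/3, p2 = 0 ↦ 2/3  ≥
p1 = 2/3, p2 = 1/3 ↦ 2/3  ≥
p1 = 2/3, p2 = 2/3 ↦ 2/3  ≥
p1 = 2/3, p2 = 1 ↦ 2/3  ≥
p1 = 1, p2 = 0 ↦ 1  ≥
p1 = 1, p2 = 1/3 ↦ 1  ≥
p1 = 1, p2 = 2/3 ↦ 1  ≥
p1 = 1, p2 = 1 ↦ 1  ≥
So 8 of the 16 assignments meet the threshold.

8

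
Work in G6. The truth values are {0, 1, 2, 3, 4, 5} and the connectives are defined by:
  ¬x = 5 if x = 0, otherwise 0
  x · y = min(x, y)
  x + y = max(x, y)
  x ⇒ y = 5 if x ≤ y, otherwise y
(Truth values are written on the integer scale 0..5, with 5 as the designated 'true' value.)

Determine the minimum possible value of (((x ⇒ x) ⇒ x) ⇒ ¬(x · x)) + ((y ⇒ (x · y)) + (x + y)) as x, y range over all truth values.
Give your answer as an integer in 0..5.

Take x = 1, y = 2:
x ⇒ x = 1 ⇒ 1 = 5
(x ⇒ x) ⇒ x = 5 ⇒ 1 = 1
x · x = 1 · 1 = 1
¬(x · x) = ¬1 = 0
((x ⇒ x) ⇒ x) ⇒ ¬(x · x) = 1 ⇒ 0 = 0
x · y = 1 · 2 = 1
y ⇒ (x · y) = 2 ⇒ 1 = 1
x + y = 1 + 2 = 2
(y ⇒ (x · y)) + (x + y) = 1 + 2 = 2
(((x ⇒ x) ⇒ x) ⇒ ¬(x · x)) + ((y ⇒ (x · y)) + (x + y)) = 0 + 2 = 2
No assignment yields a value below 2, so this is the minimum.

2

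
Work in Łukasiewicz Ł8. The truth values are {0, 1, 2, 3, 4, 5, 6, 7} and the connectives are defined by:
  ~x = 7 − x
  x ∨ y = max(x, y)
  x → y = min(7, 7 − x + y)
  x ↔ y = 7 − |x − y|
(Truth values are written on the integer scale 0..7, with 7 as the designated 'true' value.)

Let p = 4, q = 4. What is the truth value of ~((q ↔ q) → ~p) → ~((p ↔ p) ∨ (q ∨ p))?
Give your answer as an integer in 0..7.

3

q ↔ q = 4 ↔ 4 = 7
~p = ~4 = 3
(q ↔ q) → ~p = 7 → 3 = 3
~((q ↔ q) → ~p) = ~3 = 4
p ↔ p = 4 ↔ 4 = 7
q ∨ p = 4 ∨ 4 = 4
(p ↔ p) ∨ (q ∨ p) = 7 ∨ 4 = 7
~((p ↔ p) ∨ (q ∨ p)) = ~7 = 0
~((q ↔ q) → ~p) → ~((p ↔ p) ∨ (q ∨ p)) = 4 → 0 = 3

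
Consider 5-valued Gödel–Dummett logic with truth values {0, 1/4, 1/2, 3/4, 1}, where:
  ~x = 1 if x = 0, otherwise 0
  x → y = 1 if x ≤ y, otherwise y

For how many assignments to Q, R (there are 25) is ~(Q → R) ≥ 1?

value 1: 4 assignments (counts)
value 0: 21 assignments
So 4 of the 25 assignments meet the threshold.

4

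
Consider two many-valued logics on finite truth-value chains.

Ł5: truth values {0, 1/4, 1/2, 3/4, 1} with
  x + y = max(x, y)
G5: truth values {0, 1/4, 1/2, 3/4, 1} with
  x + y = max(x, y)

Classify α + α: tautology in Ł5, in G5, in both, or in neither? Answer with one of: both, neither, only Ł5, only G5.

neither

In Ł5: at α = 0 the value is 0 — not a tautology.
In G5: at α = 0 the value is 0 — not a tautology.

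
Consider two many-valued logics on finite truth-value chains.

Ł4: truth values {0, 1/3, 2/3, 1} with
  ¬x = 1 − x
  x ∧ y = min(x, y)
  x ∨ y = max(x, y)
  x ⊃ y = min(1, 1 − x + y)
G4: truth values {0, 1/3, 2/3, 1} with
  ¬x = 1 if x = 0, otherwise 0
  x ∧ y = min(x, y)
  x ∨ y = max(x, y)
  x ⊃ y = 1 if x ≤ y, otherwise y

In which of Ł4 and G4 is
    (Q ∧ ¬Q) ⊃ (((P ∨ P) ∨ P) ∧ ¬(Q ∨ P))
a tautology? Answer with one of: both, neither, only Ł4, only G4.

In Ł4: at P = 0, Q = 1/3 the value is 2/3 — not a tautology.
In G4: every assignment gives 1 — tautology.

only G4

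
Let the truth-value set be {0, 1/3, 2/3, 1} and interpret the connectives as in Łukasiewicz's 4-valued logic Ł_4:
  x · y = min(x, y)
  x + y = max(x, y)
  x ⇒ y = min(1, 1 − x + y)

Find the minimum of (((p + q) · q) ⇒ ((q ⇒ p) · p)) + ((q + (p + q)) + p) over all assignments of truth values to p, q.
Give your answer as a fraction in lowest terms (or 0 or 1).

2/3

Take p = 0, q = 1/3:
p + q = 0 + 1/3 = 1/3
(p + q) · q = 1/3 · 1/3 = 1/3
q ⇒ p = 1/3 ⇒ 0 = 2/3
(q ⇒ p) · p = 2/3 · 0 = 0
((p + q) · q) ⇒ ((q ⇒ p) · p) = 1/3 ⇒ 0 = 2/3
p + q = 0 + 1/3 = 1/3
q + (p + q) = 1/3 + 1/3 = 1/3
(q + (p + q)) + p = 1/3 + 0 = 1/3
(((p + q) · q) ⇒ ((q ⇒ p) · p)) + ((q + (p + q)) + p) = 2/3 + 1/3 = 2/3
No assignment yields a value below 2/3, so this is the minimum.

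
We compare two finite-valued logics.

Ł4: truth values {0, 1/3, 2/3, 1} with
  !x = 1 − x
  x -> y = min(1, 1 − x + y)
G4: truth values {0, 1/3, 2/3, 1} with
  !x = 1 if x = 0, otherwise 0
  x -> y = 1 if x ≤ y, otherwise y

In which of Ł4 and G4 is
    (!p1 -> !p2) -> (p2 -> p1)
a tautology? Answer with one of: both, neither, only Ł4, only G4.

In Ł4: every assignment gives 1 — tautology.
In G4: at p1 = 1/3, p2 = 2/3 the value is 1/3 — not a tautology.

only Ł4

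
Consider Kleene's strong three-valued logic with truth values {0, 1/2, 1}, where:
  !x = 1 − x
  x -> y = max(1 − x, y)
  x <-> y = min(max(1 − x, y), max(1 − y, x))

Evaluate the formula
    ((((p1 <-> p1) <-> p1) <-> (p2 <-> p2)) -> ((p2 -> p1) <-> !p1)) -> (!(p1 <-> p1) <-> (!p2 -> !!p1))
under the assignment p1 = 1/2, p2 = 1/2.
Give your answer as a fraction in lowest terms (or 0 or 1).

p1 <-> p1 = 1/2 <-> 1/2 = 1/2
(p1 <-> p1) <-> p1 = 1/2 <-> 1/2 = 1/2
p2 <-> p2 = 1/2 <-> 1/2 = 1/2
((p1 <-> p1) <-> p1) <-> (p2 <-> p2) = 1/2 <-> 1/2 = 1/2
p2 -> p1 = 1/2 -> 1/2 = 1/2
!p1 = !1/2 = 1/2
(p2 -> p1) <-> !p1 = 1/2 <-> 1/2 = 1/2
(((p1 <-> p1) <-> p1) <-> (p2 <-> p2)) -> ((p2 -> p1) <-> !p1) = 1/2 -> 1/2 = 1/2
p1 <-> p1 = 1/2 <-> 1/2 = 1/2
!(p1 <-> p1) = !1/2 = 1/2
!p2 = !1/2 = 1/2
!p1 = !1/2 = 1/2
!!p1 = !1/2 = 1/2
!p2 -> !!p1 = 1/2 -> 1/2 = 1/2
!(p1 <-> p1) <-> (!p2 -> !!p1) = 1/2 <-> 1/2 = 1/2
((((p1 <-> p1) <-> p1) <-> (p2 <-> p2)) -> ((p2 -> p1) <-> !p1)) -> (!(p1 <-> p1) <-> (!p2 -> !!p1)) = 1/2 -> 1/2 = 1/2

1/2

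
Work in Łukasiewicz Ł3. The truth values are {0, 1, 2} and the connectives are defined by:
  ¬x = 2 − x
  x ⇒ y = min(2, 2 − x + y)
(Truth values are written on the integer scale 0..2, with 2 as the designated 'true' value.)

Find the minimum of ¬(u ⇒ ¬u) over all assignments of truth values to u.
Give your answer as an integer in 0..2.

0

Take u = 0:
¬u = ¬0 = 2
u ⇒ ¬u = 0 ⇒ 2 = 2
¬(u ⇒ ¬u) = ¬2 = 0
No assignment yields a value below 0, so this is the minimum.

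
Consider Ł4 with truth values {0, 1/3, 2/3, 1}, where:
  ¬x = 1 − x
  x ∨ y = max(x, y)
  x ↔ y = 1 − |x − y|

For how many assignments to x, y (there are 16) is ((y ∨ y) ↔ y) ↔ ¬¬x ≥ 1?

4

x = 0, y = 0 ↦ 0  <
x = 0, y = 1/3 ↦ 0  <
x = 0, y = 2/3 ↦ 0  <
x = 0, y = 1 ↦ 0  <
x = 1/3, y = 0 ↦ 1/3  <
x = 1/3, y = 1/3 ↦ 1/3  <
x = 1/3, y = 2/3 ↦ 1/3  <
x = 1/3, y = 1 ↦ 1/3  <
x = 2/3, y = 0 ↦ 2/3  <
x = 2/3, y = 1/3 ↦ 2/3  <
x = 2/3, y = 2/3 ↦ 2/3  <
x = 2/3, y = 1 ↦ 2/3  <
x = 1, y = 0 ↦ 1  ≥
x = 1, y = 1/3 ↦ 1  ≥
x = 1, y = 2/3 ↦ 1  ≥
x = 1, y = 1 ↦ 1  ≥
So 4 of the 16 assignments meet the threshold.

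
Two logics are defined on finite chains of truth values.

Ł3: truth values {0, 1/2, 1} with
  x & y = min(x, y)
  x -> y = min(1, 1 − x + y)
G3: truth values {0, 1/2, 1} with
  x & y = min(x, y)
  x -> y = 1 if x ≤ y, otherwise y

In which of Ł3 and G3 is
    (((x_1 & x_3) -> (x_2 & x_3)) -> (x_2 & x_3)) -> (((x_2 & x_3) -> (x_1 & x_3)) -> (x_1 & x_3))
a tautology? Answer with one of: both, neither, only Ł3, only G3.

In Ł3: every assignment gives 1 — tautology.
In G3: at x_1 = 1/2, x_2 = 0, x_3 = 1/2 the value is 1/2 — not a tautology.

only Ł3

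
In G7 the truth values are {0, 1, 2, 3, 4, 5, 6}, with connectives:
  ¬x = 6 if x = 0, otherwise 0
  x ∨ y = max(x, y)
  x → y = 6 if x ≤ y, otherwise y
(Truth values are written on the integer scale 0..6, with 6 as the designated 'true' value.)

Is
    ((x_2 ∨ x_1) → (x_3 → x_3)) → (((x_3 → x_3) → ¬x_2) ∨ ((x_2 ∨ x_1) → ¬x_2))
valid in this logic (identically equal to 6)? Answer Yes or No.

No

Counterexample: take x_1 = 0, x_2 = 1, x_3 = 0.
x_2 ∨ x_1 = 1 ∨ 0 = 1
x_3 → x_3 = 0 → 0 = 6
(x_2 ∨ x_1) → (x_3 → x_3) = 1 → 6 = 6
x_3 → x_3 = 0 → 0 = 6
¬x_2 = ¬1 = 0
(x_3 → x_3) → ¬x_2 = 6 → 0 = 0
x_2 ∨ x_1 = 1 ∨ 0 = 1
(x_2 ∨ x_1) → ¬x_2 = 1 → 0 = 0
((x_3 → x_3) → ¬x_2) ∨ ((x_2 ∨ x_1) → ¬x_2) = 0 ∨ 0 = 0
((x_2 ∨ x_1) → (x_3 → x_3)) → (((x_3 → x_3) → ¬x_2) ∨ ((x_2 ∨ x_1) → ¬x_2)) = 6 → 0 = 0
This gives 0 ≠ 6.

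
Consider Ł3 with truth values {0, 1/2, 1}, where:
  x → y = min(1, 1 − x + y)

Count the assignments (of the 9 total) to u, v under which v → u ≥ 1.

6

u = 0, v = 0 ↦ 1  ≥
u = 0, v = 1/2 ↦ 1/2  <
u = 0, v = 1 ↦ 0  <
u = 1/2, v = 0 ↦ 1  ≥
u = 1/2, v = 1/2 ↦ 1  ≥
u = 1/2, v = 1 ↦ 1/2  <
u = 1, v = 0 ↦ 1  ≥
u = 1, v = 1/2 ↦ 1  ≥
u = 1, v = 1 ↦ 1  ≥
So 6 of the 9 assignments meet the threshold.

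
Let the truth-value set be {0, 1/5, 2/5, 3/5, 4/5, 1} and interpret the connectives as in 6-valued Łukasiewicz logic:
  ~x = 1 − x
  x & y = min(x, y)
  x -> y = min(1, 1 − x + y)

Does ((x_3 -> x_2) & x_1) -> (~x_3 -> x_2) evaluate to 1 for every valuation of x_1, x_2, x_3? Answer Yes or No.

Counterexample: take x_1 = 1/5, x_2 = 0, x_3 = 0.
x_3 -> x_2 = 0 -> 0 = 1
(x_3 -> x_2) & x_1 = 1 & 1/5 = 1/5
~x_3 = ~0 = 1
~x_3 -> x_2 = 1 -> 0 = 0
((x_3 -> x_2) & x_1) -> (~x_3 -> x_2) = 1/5 -> 0 = 4/5
This gives 4/5 ≠ 1.

No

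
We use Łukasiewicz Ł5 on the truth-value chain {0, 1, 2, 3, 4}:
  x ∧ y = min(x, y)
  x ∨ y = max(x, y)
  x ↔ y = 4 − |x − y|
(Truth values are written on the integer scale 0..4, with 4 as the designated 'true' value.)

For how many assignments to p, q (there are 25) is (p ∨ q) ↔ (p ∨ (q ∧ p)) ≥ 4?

15

value 4: 15 assignments (counts)
value 3: 4 assignments
value 2: 3 assignments
value 1: 2 assignments
value 0: 1 assignment
So 15 of the 25 assignments meet the threshold.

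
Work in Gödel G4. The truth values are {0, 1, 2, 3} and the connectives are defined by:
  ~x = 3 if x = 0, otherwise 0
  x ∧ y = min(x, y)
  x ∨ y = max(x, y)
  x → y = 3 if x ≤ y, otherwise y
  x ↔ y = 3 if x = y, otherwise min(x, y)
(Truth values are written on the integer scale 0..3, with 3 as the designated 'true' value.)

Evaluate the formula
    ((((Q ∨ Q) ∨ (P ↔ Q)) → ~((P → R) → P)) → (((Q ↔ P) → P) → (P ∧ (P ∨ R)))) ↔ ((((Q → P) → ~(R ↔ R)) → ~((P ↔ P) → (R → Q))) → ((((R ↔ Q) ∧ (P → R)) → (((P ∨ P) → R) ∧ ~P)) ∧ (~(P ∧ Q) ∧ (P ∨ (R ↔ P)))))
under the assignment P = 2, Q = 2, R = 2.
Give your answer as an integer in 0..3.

Q ∨ Q = 2 ∨ 2 = 2
P ↔ Q = 2 ↔ 2 = 3
(Q ∨ Q) ∨ (P ↔ Q) = 2 ∨ 3 = 3
P → R = 2 → 2 = 3
(P → R) → P = 3 → 2 = 2
~((P → R) → P) = ~2 = 0
((Q ∨ Q) ∨ (P ↔ Q)) → ~((P → R) → P) = 3 → 0 = 0
Q ↔ P = 2 ↔ 2 = 3
(Q ↔ P) → P = 3 → 2 = 2
P ∨ R = 2 ∨ 2 = 2
P ∧ (P ∨ R) = 2 ∧ 2 = 2
((Q ↔ P) → P) → (P ∧ (P ∨ R)) = 2 → 2 = 3
(((Q ∨ Q) ∨ (P ↔ Q)) → ~((P → R) → P)) → (((Q ↔ P) → P) → (P ∧ (P ∨ R))) = 0 → 3 = 3
Q → P = 2 → 2 = 3
R ↔ R = 2 ↔ 2 = 3
~(R ↔ R) = ~3 = 0
(Q → P) → ~(R ↔ R) = 3 → 0 = 0
P ↔ P = 2 ↔ 2 = 3
R → Q = 2 → 2 = 3
(P ↔ P) → (R → Q) = 3 → 3 = 3
~((P ↔ P) → (R → Q)) = ~3 = 0
((Q → P) → ~(R ↔ R)) → ~((P ↔ P) → (R → Q)) = 0 → 0 = 3
R ↔ Q = 2 ↔ 2 = 3
P → R = 2 → 2 = 3
(R ↔ Q) ∧ (P → R) = 3 ∧ 3 = 3
P ∨ P = 2 ∨ 2 = 2
(P ∨ P) → R = 2 → 2 = 3
~P = ~2 = 0
((P ∨ P) → R) ∧ ~P = 3 ∧ 0 = 0
((R ↔ Q) ∧ (P → R)) → (((P ∨ P) → R) ∧ ~P) = 3 → 0 = 0
P ∧ Q = 2 ∧ 2 = 2
~(P ∧ Q) = ~2 = 0
R ↔ P = 2 ↔ 2 = 3
P ∨ (R ↔ P) = 2 ∨ 3 = 3
~(P ∧ Q) ∧ (P ∨ (R ↔ P)) = 0 ∧ 3 = 0
(((R ↔ Q) ∧ (P → R)) → (((P ∨ P) → R) ∧ ~P)) ∧ (~(P ∧ Q) ∧ (P ∨ (R ↔ P))) = 0 ∧ 0 = 0
(((Q → P) → ~(R ↔ R)) → ~((P ↔ P) → (R → Q))) → ((((R ↔ Q) ∧ (P → R)) → (((P ∨ P) → R) ∧ ~P)) ∧ (~(P ∧ Q) ∧ (P ∨ (R ↔ P)))) = 3 → 0 = 0
((((Q ∨ Q) ∨ (P ↔ Q)) → ~((P → R) → P)) → (((Q ↔ P) → P) → (P ∧ (P ∨ R)))) ↔ ((((Q → P) → ~(R ↔ R)) → ~((P ↔ P) → (R → Q))) → ((((R ↔ Q) ∧ (P → R)) → (((P ∨ P) → R) ∧ ~P)) ∧ (~(P ∧ Q) ∧ (P ∨ (R ↔ P))))) = 3 ↔ 0 = 0

0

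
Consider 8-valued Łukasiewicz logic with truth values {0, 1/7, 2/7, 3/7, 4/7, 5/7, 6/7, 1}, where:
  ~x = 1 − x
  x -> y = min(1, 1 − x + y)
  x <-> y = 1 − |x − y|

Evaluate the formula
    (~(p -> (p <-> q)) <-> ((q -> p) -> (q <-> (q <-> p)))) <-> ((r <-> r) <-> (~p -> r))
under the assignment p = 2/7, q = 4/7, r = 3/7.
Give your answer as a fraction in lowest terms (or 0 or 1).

p <-> q = 2/7 <-> 4/7 = 5/7
p -> (p <-> q) = 2/7 -> 5/7 = 1
~(p -> (p <-> q)) = ~1 = 0
q -> p = 4/7 -> 2/7 = 5/7
q <-> p = 4/7 <-> 2/7 = 5/7
q <-> (q <-> p) = 4/7 <-> 5/7 = 6/7
(q -> p) -> (q <-> (q <-> p)) = 5/7 -> 6/7 = 1
~(p -> (p <-> q)) <-> ((q -> p) -> (q <-> (q <-> p))) = 0 <-> 1 = 0
r <-> r = 3/7 <-> 3/7 = 1
~p = ~2/7 = 5/7
~p -> r = 5/7 -> 3/7 = 5/7
(r <-> r) <-> (~p -> r) = 1 <-> 5/7 = 5/7
(~(p -> (p <-> q)) <-> ((q -> p) -> (q <-> (q <-> p)))) <-> ((r <-> r) <-> (~p -> r)) = 0 <-> 5/7 = 2/7

2/7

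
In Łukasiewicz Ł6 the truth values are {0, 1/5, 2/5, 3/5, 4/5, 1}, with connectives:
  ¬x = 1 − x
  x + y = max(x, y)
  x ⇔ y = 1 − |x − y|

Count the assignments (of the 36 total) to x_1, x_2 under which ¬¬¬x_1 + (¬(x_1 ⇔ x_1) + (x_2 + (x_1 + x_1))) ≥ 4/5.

value 1: 16 assignments (counts)
value 4/5: 12 assignments (counts)
value 3/5: 8 assignments
So 28 of the 36 assignments meet the threshold.

28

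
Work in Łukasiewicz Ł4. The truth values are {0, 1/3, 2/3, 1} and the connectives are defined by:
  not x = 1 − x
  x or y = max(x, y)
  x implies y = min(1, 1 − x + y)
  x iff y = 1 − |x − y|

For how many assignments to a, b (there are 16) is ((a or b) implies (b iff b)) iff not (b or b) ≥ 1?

4

a = 0, b = 0 ↦ 1  ≥
a = 0, b = 1/3 ↦ 2/3  <
a = 0, b = 2/3 ↦ 1/3  <
a = 0, b = 1 ↦ 0  <
a = 1/3, b = 0 ↦ 1  ≥
a = 1/3, b = 1/3 ↦ 2/3  <
a = 1/3, b = 2/3 ↦ 1/3  <
a = 1/3, b = 1 ↦ 0  <
a = 2/3, b = 0 ↦ 1  ≥
a = 2/3, b = 1/3 ↦ 2/3  <
a = 2/3, b = 2/3 ↦ 1/3  <
a = 2/3, b = 1 ↦ 0  <
a = 1, b = 0 ↦ 1  ≥
a = 1, b = 1/3 ↦ 2/3  <
a = 1, b = 2/3 ↦ 1/3  <
a = 1, b = 1 ↦ 0  <
So 4 of the 16 assignments meet the threshold.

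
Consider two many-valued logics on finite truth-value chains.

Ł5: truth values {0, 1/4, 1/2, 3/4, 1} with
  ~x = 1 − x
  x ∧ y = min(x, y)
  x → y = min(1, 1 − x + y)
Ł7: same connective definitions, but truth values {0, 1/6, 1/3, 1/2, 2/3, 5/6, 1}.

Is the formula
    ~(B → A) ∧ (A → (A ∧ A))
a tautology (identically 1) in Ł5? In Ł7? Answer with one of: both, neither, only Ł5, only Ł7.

neither

In Ł5: at A = 0, B = 0 the value is 0 — not a tautology.
In Ł7: at A = 0, B = 0 the value is 0 — not a tautology.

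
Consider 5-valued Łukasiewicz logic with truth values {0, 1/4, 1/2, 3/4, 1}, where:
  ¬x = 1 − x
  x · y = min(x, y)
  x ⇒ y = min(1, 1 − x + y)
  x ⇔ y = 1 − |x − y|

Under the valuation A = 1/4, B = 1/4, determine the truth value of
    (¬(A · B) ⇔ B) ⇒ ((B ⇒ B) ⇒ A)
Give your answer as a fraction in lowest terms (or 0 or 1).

3/4

A · B = 1/4 · 1/4 = 1/4
¬(A · B) = ¬1/4 = 3/4
¬(A · B) ⇔ B = 3/4 ⇔ 1/4 = 1/2
B ⇒ B = 1/4 ⇒ 1/4 = 1
(B ⇒ B) ⇒ A = 1 ⇒ 1/4 = 1/4
(¬(A · B) ⇔ B) ⇒ ((B ⇒ B) ⇒ A) = 1/2 ⇒ 1/4 = 3/4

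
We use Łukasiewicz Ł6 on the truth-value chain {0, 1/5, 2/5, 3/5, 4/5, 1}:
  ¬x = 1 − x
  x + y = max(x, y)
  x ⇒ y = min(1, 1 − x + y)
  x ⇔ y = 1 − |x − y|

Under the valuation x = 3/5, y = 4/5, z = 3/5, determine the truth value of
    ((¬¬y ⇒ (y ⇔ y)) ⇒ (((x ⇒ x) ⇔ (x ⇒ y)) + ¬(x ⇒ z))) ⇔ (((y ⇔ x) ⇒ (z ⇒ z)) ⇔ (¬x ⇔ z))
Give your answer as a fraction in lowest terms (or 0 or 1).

4/5

¬y = ¬4/5 = 1/5
¬¬y = ¬1/5 = 4/5
y ⇔ y = 4/5 ⇔ 4/5 = 1
¬¬y ⇒ (y ⇔ y) = 4/5 ⇒ 1 = 1
x ⇒ x = 3/5 ⇒ 3/5 = 1
x ⇒ y = 3/5 ⇒ 4/5 = 1
(x ⇒ x) ⇔ (x ⇒ y) = 1 ⇔ 1 = 1
x ⇒ z = 3/5 ⇒ 3/5 = 1
¬(x ⇒ z) = ¬1 = 0
((x ⇒ x) ⇔ (x ⇒ y)) + ¬(x ⇒ z) = 1 + 0 = 1
(¬¬y ⇒ (y ⇔ y)) ⇒ (((x ⇒ x) ⇔ (x ⇒ y)) + ¬(x ⇒ z)) = 1 ⇒ 1 = 1
y ⇔ x = 4/5 ⇔ 3/5 = 4/5
z ⇒ z = 3/5 ⇒ 3/5 = 1
(y ⇔ x) ⇒ (z ⇒ z) = 4/5 ⇒ 1 = 1
¬x = ¬3/5 = 2/5
¬x ⇔ z = 2/5 ⇔ 3/5 = 4/5
((y ⇔ x) ⇒ (z ⇒ z)) ⇔ (¬x ⇔ z) = 1 ⇔ 4/5 = 4/5
((¬¬y ⇒ (y ⇔ y)) ⇒ (((x ⇒ x) ⇔ (x ⇒ y)) + ¬(x ⇒ z))) ⇔ (((y ⇔ x) ⇒ (z ⇒ z)) ⇔ (¬x ⇔ z)) = 1 ⇔ 4/5 = 4/5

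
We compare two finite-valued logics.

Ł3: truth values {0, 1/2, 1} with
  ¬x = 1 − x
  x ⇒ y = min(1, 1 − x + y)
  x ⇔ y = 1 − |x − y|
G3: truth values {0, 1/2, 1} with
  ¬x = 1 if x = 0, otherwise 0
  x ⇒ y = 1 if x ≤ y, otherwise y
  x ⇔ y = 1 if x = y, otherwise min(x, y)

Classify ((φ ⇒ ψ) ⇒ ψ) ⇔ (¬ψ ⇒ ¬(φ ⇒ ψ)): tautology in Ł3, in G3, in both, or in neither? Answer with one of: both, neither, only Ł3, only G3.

only Ł3

In Ł3: every assignment gives 1 — tautology.
In G3: at φ = 0, ψ = 1/2 the value is 1/2 — not a tautology.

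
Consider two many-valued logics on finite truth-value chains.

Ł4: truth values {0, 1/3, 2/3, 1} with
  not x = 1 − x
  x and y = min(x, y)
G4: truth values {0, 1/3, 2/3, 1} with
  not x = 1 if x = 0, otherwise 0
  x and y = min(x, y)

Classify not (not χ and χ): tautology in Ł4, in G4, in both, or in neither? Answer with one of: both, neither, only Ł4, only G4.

only G4

In Ł4: at χ = 1/3 the value is 2/3 — not a tautology.
In G4: every assignment gives 1 — tautology.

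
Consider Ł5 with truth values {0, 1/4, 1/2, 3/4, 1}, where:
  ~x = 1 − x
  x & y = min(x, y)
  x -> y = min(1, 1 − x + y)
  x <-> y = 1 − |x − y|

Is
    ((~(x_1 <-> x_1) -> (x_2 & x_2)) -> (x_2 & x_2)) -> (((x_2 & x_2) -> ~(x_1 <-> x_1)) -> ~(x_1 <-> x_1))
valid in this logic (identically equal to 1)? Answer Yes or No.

Yes

At x_1 = 3/4, x_2 = 0, for instance:
x_1 <-> x_1 = 3/4 <-> 3/4 = 1
~(x_1 <-> x_1) = ~1 = 0
x_2 & x_2 = 0 & 0 = 0
~(x_1 <-> x_1) -> (x_2 & x_2) = 0 -> 0 = 1
(~(x_1 <-> x_1) -> (x_2 & x_2)) -> (x_2 & x_2) = 1 -> 0 = 0
(x_2 & x_2) -> ~(x_1 <-> x_1) = 0 -> 0 = 1
((x_2 & x_2) -> ~(x_1 <-> x_1)) -> ~(x_1 <-> x_1) = 1 -> 0 = 0
((~(x_1 <-> x_1) -> (x_2 & x_2)) -> (x_2 & x_2)) -> (((x_2 & x_2) -> ~(x_1 <-> x_1)) -> ~(x_1 <-> x_1)) = 0 -> 0 = 1
and checking the remaining 24 assignments likewise gives ≥ 1 in every case.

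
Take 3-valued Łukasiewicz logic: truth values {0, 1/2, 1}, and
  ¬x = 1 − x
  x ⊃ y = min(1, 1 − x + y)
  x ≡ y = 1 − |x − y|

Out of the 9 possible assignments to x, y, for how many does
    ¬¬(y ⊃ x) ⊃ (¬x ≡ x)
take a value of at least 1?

4

x = 0, y = 0 ↦ 0  <
x = 0, y = 1/2 ↦ 1/2  <
x = 0, y = 1 ↦ 1  ≥
x = 1/2, y = 0 ↦ 1  ≥
x = 1/2, y = 1/2 ↦ 1  ≥
x = 1/2, y = 1 ↦ 1  ≥
x = 1, y = 0 ↦ 0  <
x = 1, y = 1/2 ↦ 0  <
x = 1, y = 1 ↦ 0  <
So 4 of the 9 assignments meet the threshold.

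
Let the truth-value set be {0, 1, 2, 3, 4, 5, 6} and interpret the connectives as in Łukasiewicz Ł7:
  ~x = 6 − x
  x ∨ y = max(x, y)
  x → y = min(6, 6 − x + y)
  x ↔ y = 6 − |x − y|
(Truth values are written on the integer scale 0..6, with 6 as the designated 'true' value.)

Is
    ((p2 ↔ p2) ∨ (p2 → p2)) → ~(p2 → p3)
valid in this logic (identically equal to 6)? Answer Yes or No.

No

Counterexample: take p2 = 0, p3 = 0.
p2 ↔ p2 = 0 ↔ 0 = 6
p2 → p2 = 0 → 0 = 6
(p2 ↔ p2) ∨ (p2 → p2) = 6 ∨ 6 = 6
p2 → p3 = 0 → 0 = 6
~(p2 → p3) = ~6 = 0
((p2 ↔ p2) ∨ (p2 → p2)) → ~(p2 → p3) = 6 → 0 = 0
This gives 0 ≠ 6.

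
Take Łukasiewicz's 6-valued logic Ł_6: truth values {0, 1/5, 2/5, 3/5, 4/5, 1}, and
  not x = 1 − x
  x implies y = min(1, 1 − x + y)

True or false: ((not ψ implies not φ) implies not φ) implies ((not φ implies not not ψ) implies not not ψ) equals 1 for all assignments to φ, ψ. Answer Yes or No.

No

Counterexample: take φ = 1/5, ψ = 0.
not ψ = not 0 = 1
not φ = not 1/5 = 4/5
not ψ implies not φ = 1 implies 4/5 = 4/5
not φ = not 1/5 = 4/5
(not ψ implies not φ) implies not φ = 4/5 implies 4/5 = 1
not φ = not 1/5 = 4/5
not ψ = not 0 = 1
not not ψ = not 1 = 0
not φ implies not not ψ = 4/5 implies 0 = 1/5
not ψ = not 0 = 1
not not ψ = not 1 = 0
(not φ implies not not ψ) implies not not ψ = 1/5 implies 0 = 4/5
((not ψ implies not φ) implies not φ) implies ((not φ implies not not ψ) implies not not ψ) = 1 implies 4/5 = 4/5
This gives 4/5 ≠ 1.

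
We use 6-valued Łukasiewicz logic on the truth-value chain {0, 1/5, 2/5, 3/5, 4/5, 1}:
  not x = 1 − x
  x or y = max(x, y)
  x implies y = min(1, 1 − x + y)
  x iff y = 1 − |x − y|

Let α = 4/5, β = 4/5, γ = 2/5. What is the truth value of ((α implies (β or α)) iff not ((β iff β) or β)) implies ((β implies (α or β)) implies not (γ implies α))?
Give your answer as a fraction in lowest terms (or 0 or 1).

β or α = 4/5 or 4/5 = 4/5
α implies (β or α) = 4/5 implies 4/5 = 1
β iff β = 4/5 iff 4/5 = 1
(β iff β) or β = 1 or 4/5 = 1
not ((β iff β) or β) = not 1 = 0
(α implies (β or α)) iff not ((β iff β) or β) = 1 iff 0 = 0
α or β = 4/5 or 4/5 = 4/5
β implies (α or β) = 4/5 implies 4/5 = 1
γ implies α = 2/5 implies 4/5 = 1
not (γ implies α) = not 1 = 0
(β implies (α or β)) implies not (γ implies α) = 1 implies 0 = 0
((α implies (β or α)) iff not ((β iff β) or β)) implies ((β implies (α or β)) implies not (γ implies α)) = 0 implies 0 = 1

1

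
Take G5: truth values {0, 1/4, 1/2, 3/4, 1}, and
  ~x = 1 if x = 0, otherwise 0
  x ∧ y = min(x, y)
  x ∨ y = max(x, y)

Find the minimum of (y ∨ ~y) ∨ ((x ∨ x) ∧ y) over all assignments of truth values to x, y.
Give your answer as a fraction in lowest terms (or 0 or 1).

Take x = 0, y = 1/4:
~y = ~1/4 = 0
y ∨ ~y = 1/4 ∨ 0 = 1/4
x ∨ x = 0 ∨ 0 = 0
(x ∨ x) ∧ y = 0 ∧ 1/4 = 0
(y ∨ ~y) ∨ ((x ∨ x) ∧ y) = 1/4 ∨ 0 = 1/4
No assignment yields a value below 1/4, so this is the minimum.

1/4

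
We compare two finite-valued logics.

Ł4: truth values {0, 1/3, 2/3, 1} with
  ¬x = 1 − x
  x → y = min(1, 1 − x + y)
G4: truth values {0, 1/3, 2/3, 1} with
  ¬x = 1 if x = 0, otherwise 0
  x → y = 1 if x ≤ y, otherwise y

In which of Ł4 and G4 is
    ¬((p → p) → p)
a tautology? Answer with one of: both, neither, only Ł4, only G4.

In Ł4: at p = 1/3 the value is 2/3 — not a tautology.
In G4: at p = 1/3 the value is 0 — not a tautology.

neither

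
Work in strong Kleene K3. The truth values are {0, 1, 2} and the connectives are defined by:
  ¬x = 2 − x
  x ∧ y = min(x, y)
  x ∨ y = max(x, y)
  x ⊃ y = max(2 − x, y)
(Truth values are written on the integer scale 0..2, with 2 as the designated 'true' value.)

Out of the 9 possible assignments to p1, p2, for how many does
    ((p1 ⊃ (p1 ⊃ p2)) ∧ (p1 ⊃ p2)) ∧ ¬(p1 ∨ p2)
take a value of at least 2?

1

p1 = 0, p2 = 0 ↦ 2  ≥
p1 = 0, p2 = 1 ↦ 1  <
p1 = 0, p2 = 2 ↦ 0  <
p1 = 1, p2 = 0 ↦ 1  <
p1 = 1, p2 = 1 ↦ 1  <
p1 = 1, p2 = 2 ↦ 0  <
p1 = 2, p2 = 0 ↦ 0  <
p1 = 2, p2 = 1 ↦ 0  <
p1 = 2, p2 = 2 ↦ 0  <
So 1 of the 9 assignments meets the threshold.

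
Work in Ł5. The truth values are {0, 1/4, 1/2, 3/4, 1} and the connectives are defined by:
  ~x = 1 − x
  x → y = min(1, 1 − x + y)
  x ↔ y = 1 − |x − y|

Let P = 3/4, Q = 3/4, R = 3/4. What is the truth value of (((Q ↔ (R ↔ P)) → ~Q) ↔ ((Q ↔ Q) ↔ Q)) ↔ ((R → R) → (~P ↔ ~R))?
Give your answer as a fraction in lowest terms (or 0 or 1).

3/4

R ↔ P = 3/4 ↔ 3/4 = 1
Q ↔ (R ↔ P) = 3/4 ↔ 1 = 3/4
~Q = ~3/4 = 1/4
(Q ↔ (R ↔ P)) → ~Q = 3/4 → 1/4 = 1/2
Q ↔ Q = 3/4 ↔ 3/4 = 1
(Q ↔ Q) ↔ Q = 1 ↔ 3/4 = 3/4
((Q ↔ (R ↔ P)) → ~Q) ↔ ((Q ↔ Q) ↔ Q) = 1/2 ↔ 3/4 = 3/4
R → R = 3/4 → 3/4 = 1
~P = ~3/4 = 1/4
~R = ~3/4 = 1/4
~P ↔ ~R = 1/4 ↔ 1/4 = 1
(R → R) → (~P ↔ ~R) = 1 → 1 = 1
(((Q ↔ (R ↔ P)) → ~Q) ↔ ((Q ↔ Q) ↔ Q)) ↔ ((R → R) → (~P ↔ ~R)) = 3/4 ↔ 1 = 3/4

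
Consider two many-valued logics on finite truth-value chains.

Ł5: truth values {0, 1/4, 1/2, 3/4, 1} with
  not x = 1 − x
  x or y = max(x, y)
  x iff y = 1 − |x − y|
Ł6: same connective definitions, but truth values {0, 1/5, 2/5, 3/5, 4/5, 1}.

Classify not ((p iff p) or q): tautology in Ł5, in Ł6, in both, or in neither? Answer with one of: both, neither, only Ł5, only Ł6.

neither

In Ł5: at p = 0, q = 0 the value is 0 — not a tautology.
In Ł6: at p = 0, q = 0 the value is 0 — not a tautology.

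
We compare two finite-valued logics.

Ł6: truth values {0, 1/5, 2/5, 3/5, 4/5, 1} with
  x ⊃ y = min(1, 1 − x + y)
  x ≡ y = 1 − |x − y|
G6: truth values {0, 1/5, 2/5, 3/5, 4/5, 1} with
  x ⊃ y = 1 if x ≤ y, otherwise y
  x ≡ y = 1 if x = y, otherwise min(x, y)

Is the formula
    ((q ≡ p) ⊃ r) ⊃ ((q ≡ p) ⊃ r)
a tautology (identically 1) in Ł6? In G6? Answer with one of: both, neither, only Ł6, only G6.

In Ł6: every assignment gives 1 — tautology.
In G6: every assignment gives 1 — tautology.

both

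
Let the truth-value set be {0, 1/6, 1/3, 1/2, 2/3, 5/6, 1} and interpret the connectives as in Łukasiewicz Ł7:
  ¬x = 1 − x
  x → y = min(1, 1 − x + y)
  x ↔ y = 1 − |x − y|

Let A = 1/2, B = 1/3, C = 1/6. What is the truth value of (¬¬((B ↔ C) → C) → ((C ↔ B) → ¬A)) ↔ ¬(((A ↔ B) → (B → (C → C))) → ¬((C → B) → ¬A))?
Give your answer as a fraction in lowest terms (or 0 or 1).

B ↔ C = 1/3 ↔ 1/6 = 5/6
(B ↔ C) → C = 5/6 → 1/6 = 1/3
¬((B ↔ C) → C) = ¬1/3 = 2/3
¬¬((B ↔ C) → C) = ¬2/3 = 1/3
C ↔ B = 1/6 ↔ 1/3 = 5/6
¬A = ¬1/2 = 1/2
(C ↔ B) → ¬A = 5/6 → 1/2 = 2/3
¬¬((B ↔ C) → C) → ((C ↔ B) → ¬A) = 1/3 → 2/3 = 1
A ↔ B = 1/2 ↔ 1/3 = 5/6
C → C = 1/6 → 1/6 = 1
B → (C → C) = 1/3 → 1 = 1
(A ↔ B) → (B → (C → C)) = 5/6 → 1 = 1
C → B = 1/6 → 1/3 = 1
¬A = ¬1/2 = 1/2
(C → B) → ¬A = 1 → 1/2 = 1/2
¬((C → B) → ¬A) = ¬1/2 = 1/2
((A ↔ B) → (B → (C → C))) → ¬((C → B) → ¬A) = 1 → 1/2 = 1/2
¬(((A ↔ B) → (B → (C → C))) → ¬((C → B) → ¬A)) = ¬1/2 = 1/2
(¬¬((B ↔ C) → C) → ((C ↔ B) → ¬A)) ↔ ¬(((A ↔ B) → (B → (C → C))) → ¬((C → B) → ¬A)) = 1 ↔ 1/2 = 1/2

1/2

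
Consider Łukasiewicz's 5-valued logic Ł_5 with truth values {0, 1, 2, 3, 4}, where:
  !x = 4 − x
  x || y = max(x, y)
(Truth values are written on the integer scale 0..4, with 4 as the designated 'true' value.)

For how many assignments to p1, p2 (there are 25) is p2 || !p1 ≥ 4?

value 4: 9 assignments (counts)
value 3: 7 assignments
value 2: 5 assignments
value 1: 3 assignments
value 0: 1 assignment
So 9 of the 25 assignments meet the threshold.

9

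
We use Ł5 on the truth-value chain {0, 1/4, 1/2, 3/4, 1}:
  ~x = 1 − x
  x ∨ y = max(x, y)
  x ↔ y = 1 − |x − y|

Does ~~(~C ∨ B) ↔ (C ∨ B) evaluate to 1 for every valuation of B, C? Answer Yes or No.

Counterexample: take B = 0, C = 0.
~C = ~0 = 1
~C ∨ B = 1 ∨ 0 = 1
~(~C ∨ B) = ~1 = 0
~~(~C ∨ B) = ~0 = 1
C ∨ B = 0 ∨ 0 = 0
~~(~C ∨ B) ↔ (C ∨ B) = 1 ↔ 0 = 0
This gives 0 ≠ 1.

No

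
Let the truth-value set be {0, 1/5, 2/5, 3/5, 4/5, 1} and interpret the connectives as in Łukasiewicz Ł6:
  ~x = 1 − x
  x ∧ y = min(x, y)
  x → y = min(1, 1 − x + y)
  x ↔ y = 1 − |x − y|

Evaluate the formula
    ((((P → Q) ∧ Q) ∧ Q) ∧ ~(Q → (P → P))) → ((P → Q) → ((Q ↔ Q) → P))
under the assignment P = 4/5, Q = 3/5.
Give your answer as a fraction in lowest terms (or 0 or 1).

P → Q = 4/5 → 3/5 = 4/5
(P → Q) ∧ Q = 4/5 ∧ 3/5 = 3/5
((P → Q) ∧ Q) ∧ Q = 3/5 ∧ 3/5 = 3/5
P → P = 4/5 → 4/5 = 1
Q → (P → P) = 3/5 → 1 = 1
~(Q → (P → P)) = ~1 = 0
(((P → Q) ∧ Q) ∧ Q) ∧ ~(Q → (P → P)) = 3/5 ∧ 0 = 0
P → Q = 4/5 → 3/5 = 4/5
Q ↔ Q = 3/5 ↔ 3/5 = 1
(Q ↔ Q) → P = 1 → 4/5 = 4/5
(P → Q) → ((Q ↔ Q) → P) = 4/5 → 4/5 = 1
((((P → Q) ∧ Q) ∧ Q) ∧ ~(Q → (P → P))) → ((P → Q) → ((Q ↔ Q) → P)) = 0 → 1 = 1

1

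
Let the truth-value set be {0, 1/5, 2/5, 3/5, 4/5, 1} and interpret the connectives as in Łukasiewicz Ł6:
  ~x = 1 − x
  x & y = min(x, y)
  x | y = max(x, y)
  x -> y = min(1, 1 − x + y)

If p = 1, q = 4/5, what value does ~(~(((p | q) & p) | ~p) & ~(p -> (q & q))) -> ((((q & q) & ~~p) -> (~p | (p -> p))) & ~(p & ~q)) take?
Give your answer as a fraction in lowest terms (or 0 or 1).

4/5

p | q = 1 | 4/5 = 1
(p | q) & p = 1 & 1 = 1
~p = ~1 = 0
((p | q) & p) | ~p = 1 | 0 = 1
~(((p | q) & p) | ~p) = ~1 = 0
q & q = 4/5 & 4/5 = 4/5
p -> (q & q) = 1 -> 4/5 = 4/5
~(p -> (q & q)) = ~4/5 = 1/5
~(((p | q) & p) | ~p) & ~(p -> (q & q)) = 0 & 1/5 = 0
~(~(((p | q) & p) | ~p) & ~(p -> (q & q))) = ~0 = 1
q & q = 4/5 & 4/5 = 4/5
~p = ~1 = 0
~~p = ~0 = 1
(q & q) & ~~p = 4/5 & 1 = 4/5
~p = ~1 = 0
p -> p = 1 -> 1 = 1
~p | (p -> p) = 0 | 1 = 1
((q & q) & ~~p) -> (~p | (p -> p)) = 4/5 -> 1 = 1
~q = ~4/5 = 1/5
p & ~q = 1 & 1/5 = 1/5
~(p & ~q) = ~1/5 = 4/5
(((q & q) & ~~p) -> (~p | (p -> p))) & ~(p & ~q) = 1 & 4/5 = 4/5
~(~(((p | q) & p) | ~p) & ~(p -> (q & q))) -> ((((q & q) & ~~p) -> (~p | (p -> p))) & ~(p & ~q)) = 1 -> 4/5 = 4/5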